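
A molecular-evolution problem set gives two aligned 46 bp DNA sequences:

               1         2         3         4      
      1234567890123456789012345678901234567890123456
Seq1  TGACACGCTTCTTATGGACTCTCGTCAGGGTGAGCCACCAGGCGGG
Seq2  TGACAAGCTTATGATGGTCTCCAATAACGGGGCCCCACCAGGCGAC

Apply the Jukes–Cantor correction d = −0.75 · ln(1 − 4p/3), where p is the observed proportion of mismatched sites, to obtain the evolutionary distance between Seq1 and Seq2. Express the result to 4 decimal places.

Differing sites — 6:C/A; 11:C/A; 13:T/G; 18:A/T; 22:T/C; 23:C/A; 24:G/A; 26:C/A; 28:G/C; 31:T/G; 33:A/C; 34:G/C; 45:G/A; 46:G/C.
p = 14/46 = 0.304348.
d = −0.75 · ln(1 − (4/3)·0.304348) = −0.75 · ln(0.594203) = −0.75 · (-0.520534) = 0.3904.

0.3904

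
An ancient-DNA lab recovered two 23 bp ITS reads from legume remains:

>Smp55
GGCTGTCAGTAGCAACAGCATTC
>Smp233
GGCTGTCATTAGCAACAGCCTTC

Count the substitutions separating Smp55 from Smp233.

Differing sites — 9:G/T; 20:A/C.
That gives 2 mismatches out of 23 aligned sites, so the Hamming distance is 2.

2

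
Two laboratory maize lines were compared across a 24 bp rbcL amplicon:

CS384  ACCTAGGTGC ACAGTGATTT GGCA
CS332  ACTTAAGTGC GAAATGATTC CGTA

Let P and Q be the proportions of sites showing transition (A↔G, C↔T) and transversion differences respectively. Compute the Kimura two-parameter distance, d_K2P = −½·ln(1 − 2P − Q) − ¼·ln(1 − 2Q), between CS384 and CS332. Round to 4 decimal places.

The sequences differ at positions 3 (C/T, transition), 6 (G/A, transition), 11 (A/G, transition), 12 (C/A, transversion), 14 (G/A, transition), 20 (T/C, transition), 21 (G/C, transversion), 23 (C/T, transition).
Of the 8 differences, 6 transitions and 2 transversions over 24 sites: P = 6/24 = 0.250000, Q = 2/24 = 0.083333.
d = −0.5·ln(0.416667) − 0.25·ln(0.833334) = −0.5·(-0.875468) − 0.25·(-0.182321) = 0.4833.

0.4833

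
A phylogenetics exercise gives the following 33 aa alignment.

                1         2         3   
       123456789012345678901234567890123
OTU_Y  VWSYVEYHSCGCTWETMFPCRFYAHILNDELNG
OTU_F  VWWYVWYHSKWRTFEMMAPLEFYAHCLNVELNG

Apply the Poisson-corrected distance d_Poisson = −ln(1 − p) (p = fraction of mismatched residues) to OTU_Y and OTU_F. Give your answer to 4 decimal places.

0.4520

The sequences differ at positions 3 (S/W), 6 (E/W), 10 (C/K), 11 (G/W), 12 (C/R), 14 (W/F), 16 (T/M), 18 (F/A), 20 (C/L), 21 (R/E), 26 (I/C), 29 (D/V).
p = 12/33 = 0.363636.
d = −ln(1 − 0.363636) = −ln(0.636364) = 0.4520.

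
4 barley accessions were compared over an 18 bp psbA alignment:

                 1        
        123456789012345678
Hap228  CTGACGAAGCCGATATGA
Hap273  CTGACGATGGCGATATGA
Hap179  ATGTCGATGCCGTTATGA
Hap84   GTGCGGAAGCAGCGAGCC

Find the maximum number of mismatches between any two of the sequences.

Pairwise Hamming distances:
  Hap228 vs Hap273: 2
  Hap228 vs Hap179: 4
  Hap228 vs Hap84: 9
  Hap273 vs Hap179: 4
  Hap273 vs Hap84: 11
  Hap179 vs Hap84: 10
The largest is 11, between Hap273 and Hap84.

11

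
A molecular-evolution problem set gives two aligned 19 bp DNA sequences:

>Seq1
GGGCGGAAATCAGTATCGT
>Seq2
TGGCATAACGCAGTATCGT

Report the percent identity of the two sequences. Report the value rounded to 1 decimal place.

73.7%

Mismatches occur at site 1 (G/T), site 5 (G/A), site 6 (G/T), site 9 (A/C), site 10 (T/G).
14 of the 19 sites match, so the percent identity is 14/19 × 100 = 73.7%.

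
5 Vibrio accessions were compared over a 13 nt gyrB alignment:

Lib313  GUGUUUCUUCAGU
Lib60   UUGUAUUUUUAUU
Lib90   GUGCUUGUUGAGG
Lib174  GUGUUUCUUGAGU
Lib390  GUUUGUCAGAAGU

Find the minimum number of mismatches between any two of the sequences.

Pairwise Hamming distances:
  Lib313 vs Lib60: 5
  Lib313 vs Lib90: 4
  Lib313 vs Lib174: 1
  Lib313 vs Lib390: 5
  Lib60 vs Lib90: 7
  Lib60 vs Lib174: 5
  Lib60 vs Lib390: 8
  Lib90 vs Lib174: 3
  Lib90 vs Lib390: 8
  Lib174 vs Lib390: 5
The smallest is 1, between Lib313 and Lib174.

1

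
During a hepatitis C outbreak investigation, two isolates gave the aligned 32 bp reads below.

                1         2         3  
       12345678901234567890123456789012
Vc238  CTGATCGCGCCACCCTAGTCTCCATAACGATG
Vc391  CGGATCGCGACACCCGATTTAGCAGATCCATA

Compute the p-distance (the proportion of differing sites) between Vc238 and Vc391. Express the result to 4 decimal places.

0.3438

Mismatches occur at site 2 (T↔G), site 10 (C↔A), site 16 (T↔G), site 18 (G↔T), site 20 (C↔T), site 21 (T↔A), site 22 (C↔G), site 25 (T↔G), site 27 (A↔T), site 29 (G↔C), site 32 (G↔A).
There are 11 differences over 32 sites, so p = 11/32 = 0.3438.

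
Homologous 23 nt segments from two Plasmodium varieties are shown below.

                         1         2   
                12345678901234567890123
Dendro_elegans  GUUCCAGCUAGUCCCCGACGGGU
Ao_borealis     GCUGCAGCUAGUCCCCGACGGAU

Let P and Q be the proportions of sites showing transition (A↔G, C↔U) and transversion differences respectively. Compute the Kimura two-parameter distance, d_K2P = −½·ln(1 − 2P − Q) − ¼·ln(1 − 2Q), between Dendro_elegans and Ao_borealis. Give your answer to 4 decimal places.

0.1453

The sequences differ at positions 2 (U/C, transition), 4 (C/G, transversion), 22 (G/A, transition).
Of the 3 differences, 2 transitions and 1 transversion over 23 sites: P = 2/23 = 0.086957, Q = 1/23 = 0.043478.
d = −0.5·ln(0.782608) − 0.25·ln(0.913044) = −0.5·(-0.245123) − 0.25·(-0.090971) = 0.1453.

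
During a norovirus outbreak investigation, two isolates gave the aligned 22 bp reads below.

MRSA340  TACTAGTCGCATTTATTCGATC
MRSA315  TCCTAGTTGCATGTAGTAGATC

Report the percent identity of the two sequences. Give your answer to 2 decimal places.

77.27%

Mismatches occur at site 2 (A/C), site 8 (C/T), site 13 (T/G), site 16 (T/G), site 18 (C/A).
17 of the 22 sites match, so the percent identity is 17/22 × 100 = 77.27%.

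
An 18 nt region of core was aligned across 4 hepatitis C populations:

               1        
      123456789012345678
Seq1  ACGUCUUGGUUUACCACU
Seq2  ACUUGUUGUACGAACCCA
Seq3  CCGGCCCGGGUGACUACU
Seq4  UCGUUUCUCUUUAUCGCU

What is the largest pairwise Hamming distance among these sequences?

13

Pairwise Hamming distances:
  Seq1 vs Seq2: 9
  Seq1 vs Seq3: 7
  Seq1 vs Seq4: 7
  Seq2 vs Seq3: 13
  Seq2 vs Seq4: 12
  Seq3 vs Seq4: 11
The largest is 13, between Seq2 and Seq3.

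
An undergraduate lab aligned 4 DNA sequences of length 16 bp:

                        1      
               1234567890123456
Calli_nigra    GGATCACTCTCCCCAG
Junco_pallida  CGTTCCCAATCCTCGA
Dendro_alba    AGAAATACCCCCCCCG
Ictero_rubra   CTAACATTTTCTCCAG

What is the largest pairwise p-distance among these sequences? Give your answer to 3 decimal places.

0.750

Pairwise Hamming distances:
  Calli_nigra vs Junco_pallida: 8
  Calli_nigra vs Dendro_alba: 8
  Calli_nigra vs Ictero_rubra: 6
  Junco_pallida vs Dendro_alba: 12
  Junco_pallida vs Ictero_rubra: 11
  Dendro_alba vs Ictero_rubra: 10
The largest is 12 mismatches, between Junco_pallida and Dendro_alba; p = 12/16 = 0.750.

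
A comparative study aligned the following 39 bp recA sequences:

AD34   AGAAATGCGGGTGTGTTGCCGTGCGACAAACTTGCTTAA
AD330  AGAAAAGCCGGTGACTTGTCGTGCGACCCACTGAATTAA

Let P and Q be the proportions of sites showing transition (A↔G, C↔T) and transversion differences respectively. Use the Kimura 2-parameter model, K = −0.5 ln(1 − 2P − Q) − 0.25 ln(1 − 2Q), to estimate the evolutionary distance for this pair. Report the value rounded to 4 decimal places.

Mismatches occur at site 6 (T/A, transversion), site 9 (G/C, transversion), site 14 (T/A, transversion), site 15 (G/C, transversion), site 19 (C/T, transition), site 28 (A/C, transversion), site 29 (A/C, transversion), site 33 (T/G, transversion), site 34 (G/A, transition), site 35 (C/A, transversion).
Of the 10 differences, 2 transitions and 8 transversions over 39 sites: P = 2/39 = 0.051282, Q = 8/39 = 0.205128.
d = −0.5·ln(0.692308) − 0.25·ln(0.589744) = −0.5·(-0.367724) − 0.25·(-0.528067) = 0.3159.

0.3159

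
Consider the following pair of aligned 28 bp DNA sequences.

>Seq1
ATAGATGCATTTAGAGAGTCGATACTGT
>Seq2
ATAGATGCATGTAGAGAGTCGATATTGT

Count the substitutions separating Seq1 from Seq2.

The sequences differ at positions 11 (T/G), 25 (C/T).
That gives 2 mismatches out of 28 aligned sites, so the Hamming distance is 2.

2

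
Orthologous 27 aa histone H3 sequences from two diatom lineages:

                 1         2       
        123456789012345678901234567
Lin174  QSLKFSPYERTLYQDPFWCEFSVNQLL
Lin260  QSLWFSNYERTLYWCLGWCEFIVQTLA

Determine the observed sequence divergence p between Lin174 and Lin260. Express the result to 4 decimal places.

0.3704

The sequences differ at positions 4 (K/W), 7 (P/N), 14 (Q/W), 15 (D/C), 16 (P/L), 17 (F/G), 22 (S/I), 24 (N/Q), 25 (Q/T), 27 (L/A).
There are 10 differences over 27 sites, so p = 10/27 = 0.3704.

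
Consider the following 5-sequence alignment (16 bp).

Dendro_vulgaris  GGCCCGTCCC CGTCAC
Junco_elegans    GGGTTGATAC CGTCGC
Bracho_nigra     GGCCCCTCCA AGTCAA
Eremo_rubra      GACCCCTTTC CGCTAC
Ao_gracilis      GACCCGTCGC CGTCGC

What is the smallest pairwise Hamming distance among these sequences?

Pairwise Hamming distances:
  Dendro_vulgaris vs Junco_elegans: 7
  Dendro_vulgaris vs Bracho_nigra: 4
  Dendro_vulgaris vs Eremo_rubra: 6
  Dendro_vulgaris vs Ao_gracilis: 3
  Junco_elegans vs Bracho_nigra: 11
  Junco_elegans vs Eremo_rubra: 10
  Junco_elegans vs Ao_gracilis: 7
  Bracho_nigra vs Eremo_rubra: 8
  Bracho_nigra vs Ao_gracilis: 7
  Eremo_rubra vs Ao_gracilis: 6
The smallest is 3, between Dendro_vulgaris and Ao_gracilis.

3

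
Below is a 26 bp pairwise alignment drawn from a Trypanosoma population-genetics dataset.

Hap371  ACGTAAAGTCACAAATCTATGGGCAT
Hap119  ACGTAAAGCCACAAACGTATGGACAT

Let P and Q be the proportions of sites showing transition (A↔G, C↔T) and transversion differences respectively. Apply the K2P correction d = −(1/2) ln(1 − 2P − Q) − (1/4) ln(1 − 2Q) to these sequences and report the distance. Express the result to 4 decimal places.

The sequences differ at positions 9 (T/C, transition), 16 (T/C, transition), 17 (C/G, transversion), 23 (G/A, transition).
Of the 4 differences, 3 transitions and 1 transversion over 26 sites: P = 3/26 = 0.115385, Q = 1/26 = 0.038462.
d = −0.5·ln(0.730768) − 0.25·ln(0.923076) = −0.5·(-0.313659) − 0.25·(-0.080044) = 0.1768.

0.1768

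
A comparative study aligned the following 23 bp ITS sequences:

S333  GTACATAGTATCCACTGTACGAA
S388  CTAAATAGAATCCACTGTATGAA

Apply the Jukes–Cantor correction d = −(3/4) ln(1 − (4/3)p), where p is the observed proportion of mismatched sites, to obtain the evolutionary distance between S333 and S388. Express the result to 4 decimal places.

0.1979

The sequences differ at positions 1 (G/C), 4 (C/A), 9 (T/A), 20 (C/T).
p = 4/23 = 0.173913.
d = −0.75 · ln(1 − (4/3)·0.173913) = −0.75 · ln(0.768116) = −0.75 · (-0.263815) = 0.1979.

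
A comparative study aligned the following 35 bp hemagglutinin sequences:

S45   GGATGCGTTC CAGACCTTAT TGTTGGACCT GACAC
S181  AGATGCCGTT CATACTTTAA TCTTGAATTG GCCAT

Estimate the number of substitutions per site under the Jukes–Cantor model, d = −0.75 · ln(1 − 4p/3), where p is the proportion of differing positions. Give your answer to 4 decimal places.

Differing sites — 1:G/A; 7:G/C; 8:T/G; 10:C/T; 13:G/T; 16:C/T; 20:T/A; 22:G/C; 26:G/A; 28:C/T; 29:C/T; 30:T/G; 32:A/C; 35:C/T.
p = 14/35 = 0.400000.
d = −0.75 · ln(1 − (4/3)·0.400000) = −0.75 · ln(0.466667) = −0.75 · (-0.762139) = 0.5716.

0.5716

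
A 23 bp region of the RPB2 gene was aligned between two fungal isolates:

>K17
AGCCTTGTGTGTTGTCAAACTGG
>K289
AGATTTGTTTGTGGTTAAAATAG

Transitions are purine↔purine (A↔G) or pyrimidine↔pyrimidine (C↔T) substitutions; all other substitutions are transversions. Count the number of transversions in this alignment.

Mismatches occur at site 3 (C↔A, transversion), site 4 (C↔T, transition), site 9 (G↔T, transversion), site 13 (T↔G, transversion), site 16 (C↔T, transition), site 20 (C↔A, transversion), site 22 (G↔A, transition).
Of the 7 differences, 3 transitions and 4 transversions, so the answer is 4.

4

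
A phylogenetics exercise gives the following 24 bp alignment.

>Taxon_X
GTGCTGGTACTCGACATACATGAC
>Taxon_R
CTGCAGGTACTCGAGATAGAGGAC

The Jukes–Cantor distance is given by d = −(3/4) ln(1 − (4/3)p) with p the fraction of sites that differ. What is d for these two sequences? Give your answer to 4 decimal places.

Mismatches occur at site 1 (G↔C), site 5 (T↔A), site 15 (C↔G), site 19 (C↔G), site 21 (T↔G).
p = 5/24 = 0.208333.
d = −0.75 · ln(1 − (4/3)·0.208333) = −0.75 · ln(0.722223) = −0.75 · (-0.325421) = 0.2441.

0.2441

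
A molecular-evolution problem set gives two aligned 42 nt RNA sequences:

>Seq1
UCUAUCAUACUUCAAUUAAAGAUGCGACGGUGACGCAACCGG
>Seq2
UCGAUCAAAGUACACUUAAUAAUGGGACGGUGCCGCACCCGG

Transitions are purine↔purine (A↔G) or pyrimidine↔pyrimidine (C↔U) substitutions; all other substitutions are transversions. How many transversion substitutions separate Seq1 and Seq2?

9

Differing sites — 3:U/G (Tv); 8:U/A (Tv); 10:C/G (Tv); 12:U/A (Tv); 15:A/C (Tv); 20:A/U (Tv); 21:G/A (Ti); 25:C/G (Tv); 33:A/C (Tv); 38:A/C (Tv).
Of the 10 differences, 1 transition and 9 transversions, so the answer is 9.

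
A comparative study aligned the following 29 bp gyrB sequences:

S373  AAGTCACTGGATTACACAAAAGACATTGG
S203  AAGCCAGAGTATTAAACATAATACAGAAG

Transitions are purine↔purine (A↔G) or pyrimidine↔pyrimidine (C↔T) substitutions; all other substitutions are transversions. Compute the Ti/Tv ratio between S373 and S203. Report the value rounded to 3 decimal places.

The sequences differ at positions 4 (T/C, transition), 7 (C/G, transversion), 8 (T/A, transversion), 10 (G/T, transversion), 15 (C/A, transversion), 19 (A/T, transversion), 22 (G/T, transversion), 26 (T/G, transversion), 27 (T/A, transversion), 28 (G/A, transition).
Of the 10 differences, 2 transitions and 8 transversions, so Ti/Tv = 2/8 = 0.250.

0.250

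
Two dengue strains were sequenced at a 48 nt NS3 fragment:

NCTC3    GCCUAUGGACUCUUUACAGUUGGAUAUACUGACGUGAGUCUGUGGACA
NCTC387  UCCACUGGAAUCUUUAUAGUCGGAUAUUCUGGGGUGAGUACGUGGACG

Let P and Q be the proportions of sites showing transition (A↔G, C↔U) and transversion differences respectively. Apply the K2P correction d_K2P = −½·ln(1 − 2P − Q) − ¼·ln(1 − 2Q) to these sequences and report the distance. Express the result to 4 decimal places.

0.3048

The sequences differ at positions 1 (G/U, transversion), 4 (U/A, transversion), 5 (A/C, transversion), 10 (C/A, transversion), 17 (C/U, transition), 21 (U/C, transition), 28 (A/U, transversion), 32 (A/G, transition), 33 (C/G, transversion), 40 (C/A, transversion), 41 (U/C, transition), 48 (A/G, transition).
Of the 12 differences, 5 transitions and 7 transversions over 48 sites: P = 5/48 = 0.104167, Q = 7/48 = 0.145833.
d = −0.5·ln(0.645833) − 0.25·ln(0.708334) = −0.5·(-0.437214) − 0.25·(-0.344840) = 0.3048.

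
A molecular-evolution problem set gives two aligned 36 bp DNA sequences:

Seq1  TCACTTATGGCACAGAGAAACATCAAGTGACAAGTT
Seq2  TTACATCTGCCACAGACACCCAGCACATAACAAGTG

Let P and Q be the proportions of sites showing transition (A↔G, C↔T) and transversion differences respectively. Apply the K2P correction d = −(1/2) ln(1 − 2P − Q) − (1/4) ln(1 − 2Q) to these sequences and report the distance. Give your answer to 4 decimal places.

The sequences differ at positions 2 (C/T, transition), 5 (T/A, transversion), 7 (A/C, transversion), 10 (G/C, transversion), 17 (G/C, transversion), 19 (A/C, transversion), 20 (A/C, transversion), 23 (T/G, transversion), 26 (A/C, transversion), 27 (G/A, transition), 29 (G/A, transition), 36 (T/G, transversion).
Of the 12 differences, 3 transitions and 9 transversions over 36 sites: P = 3/36 = 0.083333, Q = 9/36 = 0.250000.
d = −0.5·ln(0.583334) − 0.25·ln(0.500000) = −0.5·(-0.538995) − 0.25·(-0.693147) = 0.4428.

0.4428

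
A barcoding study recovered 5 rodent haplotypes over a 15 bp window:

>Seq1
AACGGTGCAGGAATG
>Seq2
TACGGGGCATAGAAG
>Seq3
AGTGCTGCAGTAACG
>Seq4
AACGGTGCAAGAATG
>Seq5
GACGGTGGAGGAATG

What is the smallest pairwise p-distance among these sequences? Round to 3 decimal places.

0.067

Pairwise Hamming distances:
  Seq1 vs Seq2: 6
  Seq1 vs Seq3: 5
  Seq1 vs Seq4: 1
  Seq1 vs Seq5: 2
  Seq2 vs Seq3: 9
  Seq2 vs Seq4: 6
  Seq2 vs Seq5: 7
  Seq3 vs Seq4: 6
  Seq3 vs Seq5: 7
  Seq4 vs Seq5: 3
The smallest is 1 mismatch, between Seq1 and Seq4; p = 1/15 = 0.067.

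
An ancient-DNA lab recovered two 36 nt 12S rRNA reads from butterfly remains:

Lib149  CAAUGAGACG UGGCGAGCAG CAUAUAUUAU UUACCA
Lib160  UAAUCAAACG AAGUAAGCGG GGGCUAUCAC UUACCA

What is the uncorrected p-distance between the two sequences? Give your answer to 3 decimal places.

Mismatches occur at site 1 (C↔U), site 5 (G↔C), site 7 (G↔A), site 11 (U↔A), site 12 (G↔A), site 14 (C↔U), site 15 (G↔A), site 19 (A↔G), site 21 (C↔G), site 22 (A↔G), site 23 (U↔G), site 24 (A↔C), site 28 (U↔C), site 30 (U↔C).
There are 14 differences over 36 sites, so p = 14/36 = 0.389.

0.389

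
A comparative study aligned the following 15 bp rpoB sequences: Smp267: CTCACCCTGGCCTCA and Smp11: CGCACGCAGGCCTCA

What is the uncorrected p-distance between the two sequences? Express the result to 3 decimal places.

0.200

The sequences differ at positions 2 (T/G), 6 (C/G), 8 (T/A).
There are 3 differences over 15 sites, so p = 3/15 = 0.200.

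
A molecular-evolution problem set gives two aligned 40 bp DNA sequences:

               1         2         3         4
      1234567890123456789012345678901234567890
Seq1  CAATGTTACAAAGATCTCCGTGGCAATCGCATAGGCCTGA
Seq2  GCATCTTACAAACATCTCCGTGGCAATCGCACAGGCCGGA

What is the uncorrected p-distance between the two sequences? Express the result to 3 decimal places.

0.150

Differing sites — 1:C/G; 2:A/C; 5:G/C; 13:G/C; 32:T/C; 38:T/G.
There are 6 differences over 40 sites, so p = 6/40 = 0.150.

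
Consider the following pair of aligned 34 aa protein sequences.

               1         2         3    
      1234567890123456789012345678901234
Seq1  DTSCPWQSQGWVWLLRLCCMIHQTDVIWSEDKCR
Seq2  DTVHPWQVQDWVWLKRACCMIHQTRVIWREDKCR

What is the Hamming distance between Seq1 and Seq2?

Differing sites — 3:S/V; 4:C/H; 8:S/V; 10:G/D; 15:L/K; 17:L/A; 25:D/R; 29:S/R.
That gives 8 mismatches out of 34 aligned sites, so the Hamming distance is 8.

8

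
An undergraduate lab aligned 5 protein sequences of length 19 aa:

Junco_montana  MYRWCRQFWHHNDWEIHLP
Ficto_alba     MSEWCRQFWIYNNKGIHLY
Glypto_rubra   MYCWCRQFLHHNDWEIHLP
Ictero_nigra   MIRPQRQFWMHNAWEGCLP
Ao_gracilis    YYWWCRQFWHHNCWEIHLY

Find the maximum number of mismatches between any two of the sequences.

Pairwise Hamming distances:
  Junco_montana vs Ficto_alba: 8
  Junco_montana vs Glypto_rubra: 2
  Junco_montana vs Ictero_nigra: 7
  Junco_montana vs Ao_gracilis: 4
  Ficto_alba vs Glypto_rubra: 9
  Ficto_alba vs Ictero_nigra: 12
  Ficto_alba vs Ao_gracilis: 8
  Glypto_rubra vs Ictero_nigra: 9
  Glypto_rubra vs Ao_gracilis: 5
  Ictero_nigra vs Ao_gracilis: 10
The largest is 12, between Ficto_alba and Ictero_nigra.

12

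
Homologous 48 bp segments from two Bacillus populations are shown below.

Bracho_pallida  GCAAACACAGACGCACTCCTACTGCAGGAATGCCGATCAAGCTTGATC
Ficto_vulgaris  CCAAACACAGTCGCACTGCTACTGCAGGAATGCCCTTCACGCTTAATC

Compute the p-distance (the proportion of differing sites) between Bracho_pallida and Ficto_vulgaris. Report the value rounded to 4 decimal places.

0.1458

Mismatches occur at site 1 (G→C), site 11 (A→T), site 18 (C→G), site 35 (G→C), site 36 (A→T), site 40 (A→C), site 45 (G→A).
There are 7 differences over 48 sites, so p = 7/48 = 0.1458.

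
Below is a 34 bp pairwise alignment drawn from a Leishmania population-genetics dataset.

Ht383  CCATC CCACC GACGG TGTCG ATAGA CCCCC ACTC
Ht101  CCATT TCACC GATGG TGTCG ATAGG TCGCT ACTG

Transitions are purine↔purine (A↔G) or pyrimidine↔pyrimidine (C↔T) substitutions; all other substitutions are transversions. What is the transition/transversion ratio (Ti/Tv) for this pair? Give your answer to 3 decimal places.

The sequences differ at positions 5 (C/T, transition), 6 (C/T, transition), 13 (C/T, transition), 25 (A/G, transition), 26 (C/T, transition), 28 (C/G, transversion), 30 (C/T, transition), 34 (C/G, transversion).
Of the 8 differences, 6 transitions and 2 transversions, so Ti/Tv = 6/2 = 3.000.

3.000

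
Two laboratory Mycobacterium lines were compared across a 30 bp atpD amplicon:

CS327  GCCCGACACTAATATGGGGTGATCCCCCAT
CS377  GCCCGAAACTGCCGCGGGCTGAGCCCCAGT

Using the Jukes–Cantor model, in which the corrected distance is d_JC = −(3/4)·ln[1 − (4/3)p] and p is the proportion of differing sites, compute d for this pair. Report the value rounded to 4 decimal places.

0.4408

Mismatches occur at site 7 (C↔A), site 11 (A↔G), site 12 (A↔C), site 13 (T↔C), site 14 (A↔G), site 15 (T↔C), site 19 (G↔C), site 23 (T↔G), site 28 (C↔A), site 29 (A↔G).
p = 10/30 = 0.333333.
d = −0.75 · ln(1 − (4/3)·0.333333) = −0.75 · ln(0.555556) = −0.75 · (-0.587786) = 0.4408.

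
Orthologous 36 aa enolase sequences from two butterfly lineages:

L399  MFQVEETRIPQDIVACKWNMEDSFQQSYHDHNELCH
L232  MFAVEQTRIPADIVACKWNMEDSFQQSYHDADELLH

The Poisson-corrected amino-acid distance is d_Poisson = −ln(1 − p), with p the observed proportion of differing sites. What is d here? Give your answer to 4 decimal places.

Differing sites — 3:Q/A; 6:E/Q; 11:Q/A; 31:H/A; 32:N/D; 35:C/L.
p = 6/36 = 0.166667.
d = −ln(1 − 0.166667) = −ln(0.833333) = 0.1823.

0.1823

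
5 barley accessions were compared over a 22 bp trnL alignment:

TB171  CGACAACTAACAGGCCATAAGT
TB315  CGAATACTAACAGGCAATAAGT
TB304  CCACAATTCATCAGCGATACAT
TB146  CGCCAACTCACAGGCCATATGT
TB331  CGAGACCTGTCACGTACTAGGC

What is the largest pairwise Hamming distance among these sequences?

15

Pairwise Hamming distances:
  TB171 vs TB315: 3
  TB171 vs TB304: 9
  TB171 vs TB146: 3
  TB171 vs TB331: 10
  TB315 vs TB304: 11
  TB315 vs TB146: 6
  TB315 vs TB331: 10
  TB304 vs TB146: 9
  TB304 vs TB331: 15
  TB146 vs TB331: 11
The largest is 15, between TB304 and TB331.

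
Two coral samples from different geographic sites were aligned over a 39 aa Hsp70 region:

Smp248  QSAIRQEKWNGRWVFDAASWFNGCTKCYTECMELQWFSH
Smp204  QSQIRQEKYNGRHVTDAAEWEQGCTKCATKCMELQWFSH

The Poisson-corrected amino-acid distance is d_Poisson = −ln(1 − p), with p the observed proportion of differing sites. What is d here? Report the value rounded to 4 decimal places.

Differing sites — 3:A/Q; 9:W/Y; 13:W/H; 15:F/T; 19:S/E; 21:F/E; 22:N/Q; 28:Y/A; 30:E/K.
p = 9/39 = 0.230769.
d = −ln(1 − 0.230769) = −ln(0.769231) = 0.2624.

0.2624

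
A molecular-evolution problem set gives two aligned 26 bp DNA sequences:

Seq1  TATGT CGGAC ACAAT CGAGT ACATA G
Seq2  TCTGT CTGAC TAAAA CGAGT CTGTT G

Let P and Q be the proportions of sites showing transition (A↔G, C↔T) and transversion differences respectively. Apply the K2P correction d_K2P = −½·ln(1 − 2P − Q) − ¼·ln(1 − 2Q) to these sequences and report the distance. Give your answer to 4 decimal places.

0.4683

Mismatches occur at site 2 (A→C, transversion), site 7 (G→T, transversion), site 11 (A→T, transversion), site 12 (C→A, transversion), site 15 (T→A, transversion), site 21 (A→C, transversion), site 22 (C→T, transition), site 23 (A→G, transition), site 25 (A→T, transversion).
Of the 9 differences, 2 transitions and 7 transversions over 26 sites: P = 2/26 = 0.076923, Q = 7/26 = 0.269231.
d = −0.5·ln(0.576923) − 0.25·ln(0.461538) = −0.5·(-0.550046) − 0.25·(-0.773191) = 0.4683.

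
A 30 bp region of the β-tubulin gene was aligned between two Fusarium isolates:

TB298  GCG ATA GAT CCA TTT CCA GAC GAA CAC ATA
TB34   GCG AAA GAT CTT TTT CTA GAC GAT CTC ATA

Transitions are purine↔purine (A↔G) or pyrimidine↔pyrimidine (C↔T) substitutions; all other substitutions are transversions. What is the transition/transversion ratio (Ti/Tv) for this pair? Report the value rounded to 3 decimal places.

0.500

Mismatches occur at site 5 (T/A, transversion), site 11 (C/T, transition), site 12 (A/T, transversion), site 17 (C/T, transition), site 24 (A/T, transversion), site 26 (A/T, transversion).
Of the 6 differences, 2 transitions and 4 transversions, so Ti/Tv = 2/4 = 0.500.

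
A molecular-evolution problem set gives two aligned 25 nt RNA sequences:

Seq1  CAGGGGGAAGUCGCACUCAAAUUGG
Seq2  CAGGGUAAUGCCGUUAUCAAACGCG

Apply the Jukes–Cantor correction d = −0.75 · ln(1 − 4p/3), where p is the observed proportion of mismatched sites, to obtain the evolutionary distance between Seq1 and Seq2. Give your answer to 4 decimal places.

Differing sites — 6:G/U; 7:G/A; 9:A/U; 11:U/C; 14:C/U; 15:A/U; 16:C/A; 22:U/C; 23:U/G; 24:G/C.
p = 10/25 = 0.400000.
d = −0.75 · ln(1 − (4/3)·0.400000) = −0.75 · ln(0.466667) = −0.75 · (-0.762139) = 0.5716.

0.5716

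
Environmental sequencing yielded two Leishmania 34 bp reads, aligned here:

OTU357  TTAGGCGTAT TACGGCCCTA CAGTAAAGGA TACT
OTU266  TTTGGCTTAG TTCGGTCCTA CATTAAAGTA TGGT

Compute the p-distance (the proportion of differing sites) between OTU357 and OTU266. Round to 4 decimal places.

0.2647

The sequences differ at positions 3 (A/T), 7 (G/T), 10 (T/G), 12 (A/T), 16 (C/T), 23 (G/T), 29 (G/T), 32 (A/G), 33 (C/G).
There are 9 differences over 34 sites, so p = 9/34 = 0.2647.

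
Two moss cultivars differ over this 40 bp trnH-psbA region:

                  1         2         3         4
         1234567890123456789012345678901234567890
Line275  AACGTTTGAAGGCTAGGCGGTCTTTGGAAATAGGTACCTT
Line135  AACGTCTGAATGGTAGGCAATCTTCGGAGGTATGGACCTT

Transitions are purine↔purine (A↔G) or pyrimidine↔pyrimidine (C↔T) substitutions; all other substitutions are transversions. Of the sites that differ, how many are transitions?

6

The sequences differ at positions 6 (T/C, transition), 11 (G/T, transversion), 13 (C/G, transversion), 19 (G/A, transition), 20 (G/A, transition), 25 (T/C, transition), 29 (A/G, transition), 30 (A/G, transition), 33 (G/T, transversion), 35 (T/G, transversion).
Of the 10 differences, 6 transitions and 4 transversions, so the answer is 6.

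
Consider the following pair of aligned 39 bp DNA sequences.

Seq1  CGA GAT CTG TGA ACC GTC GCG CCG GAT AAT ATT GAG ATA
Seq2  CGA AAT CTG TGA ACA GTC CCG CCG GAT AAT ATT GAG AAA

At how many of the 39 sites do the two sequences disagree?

4

The sequences differ at positions 4 (G/A), 15 (C/A), 19 (G/C), 38 (T/A).
That gives 4 mismatches out of 39 aligned sites, so the Hamming distance is 4.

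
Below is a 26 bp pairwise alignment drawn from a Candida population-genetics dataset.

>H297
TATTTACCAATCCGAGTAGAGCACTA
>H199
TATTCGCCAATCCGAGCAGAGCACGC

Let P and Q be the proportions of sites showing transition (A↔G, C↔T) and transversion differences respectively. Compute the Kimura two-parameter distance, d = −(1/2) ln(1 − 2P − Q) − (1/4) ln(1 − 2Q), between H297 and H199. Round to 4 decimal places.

0.2256

Differing sites — 5:T/C (Ti); 6:A/G (Ti); 17:T/C (Ti); 25:T/G (Tv); 26:A/C (Tv).
Of the 5 differences, 3 transitions and 2 transversions over 26 sites: P = 3/26 = 0.115385, Q = 2/26 = 0.076923.
d = −0.5·ln(0.692307) − 0.25·ln(0.846154) = −0.5·(-0.367726) − 0.25·(-0.167054) = 0.2256.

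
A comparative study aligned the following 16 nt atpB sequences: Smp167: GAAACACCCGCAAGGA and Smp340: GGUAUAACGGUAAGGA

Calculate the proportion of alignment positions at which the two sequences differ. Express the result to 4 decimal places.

0.3750

Mismatches occur at site 2 (A/G), site 3 (A/U), site 5 (C/U), site 7 (C/A), site 9 (C/G), site 11 (C/U).
There are 6 differences over 16 sites, so p = 6/16 = 0.3750.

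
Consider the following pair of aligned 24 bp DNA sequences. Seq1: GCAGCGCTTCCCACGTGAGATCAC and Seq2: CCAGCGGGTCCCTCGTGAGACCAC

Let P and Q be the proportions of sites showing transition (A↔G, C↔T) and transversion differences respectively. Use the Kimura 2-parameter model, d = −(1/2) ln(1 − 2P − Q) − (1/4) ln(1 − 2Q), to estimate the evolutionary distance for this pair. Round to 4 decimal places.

0.2452

Mismatches occur at site 1 (G↔C, transversion), site 7 (C↔G, transversion), site 8 (T↔G, transversion), site 13 (A↔T, transversion), site 21 (T↔C, transition).
Of the 5 differences, 1 transition and 4 transversions over 24 sites: P = 1/24 = 0.041667, Q = 4/24 = 0.166667.
d = −0.5·ln(0.749999) − 0.25·ln(0.666666) = −0.5·(-0.287683) − 0.25·(-0.405466) = 0.2452.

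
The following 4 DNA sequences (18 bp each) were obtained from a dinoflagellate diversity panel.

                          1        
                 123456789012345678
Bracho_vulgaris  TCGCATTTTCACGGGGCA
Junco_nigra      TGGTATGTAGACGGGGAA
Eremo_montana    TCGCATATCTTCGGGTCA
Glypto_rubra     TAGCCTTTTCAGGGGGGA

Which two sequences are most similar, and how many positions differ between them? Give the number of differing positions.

Pairwise Hamming distances:
  Bracho_vulgaris vs Junco_nigra: 6
  Bracho_vulgaris vs Eremo_montana: 5
  Bracho_vulgaris vs Glypto_rubra: 4
  Junco_nigra vs Eremo_montana: 8
  Junco_nigra vs Glypto_rubra: 8
  Eremo_montana vs Glypto_rubra: 9
The smallest is 4, between Bracho_vulgaris and Glypto_rubra.

4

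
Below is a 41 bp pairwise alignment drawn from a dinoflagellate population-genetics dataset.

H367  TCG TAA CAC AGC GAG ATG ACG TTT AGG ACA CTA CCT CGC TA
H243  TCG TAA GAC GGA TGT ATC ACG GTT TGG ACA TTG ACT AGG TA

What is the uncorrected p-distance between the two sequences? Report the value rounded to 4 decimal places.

Differing sites — 7:C/G; 10:A/G; 12:C/A; 13:G/T; 14:A/G; 15:G/T; 18:G/C; 22:T/G; 25:A/T; 31:C/T; 33:A/G; 34:C/A; 37:C/A; 39:C/G.
There are 14 differences over 41 sites, so p = 14/41 = 0.3415.

0.3415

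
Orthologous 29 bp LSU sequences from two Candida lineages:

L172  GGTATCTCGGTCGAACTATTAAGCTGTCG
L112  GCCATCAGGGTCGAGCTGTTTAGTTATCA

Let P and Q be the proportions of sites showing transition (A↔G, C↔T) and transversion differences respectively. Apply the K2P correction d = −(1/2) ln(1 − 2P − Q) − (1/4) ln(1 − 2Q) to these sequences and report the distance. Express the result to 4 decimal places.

0.4819

Mismatches occur at site 2 (G→C, transversion), site 3 (T→C, transition), site 7 (T→A, transversion), site 8 (C→G, transversion), site 15 (A→G, transition), site 18 (A→G, transition), site 21 (A→T, transversion), site 24 (C→T, transition), site 26 (G→A, transition), site 29 (G→A, transition).
Of the 10 differences, 6 transitions and 4 transversions over 29 sites: P = 6/29 = 0.206897, Q = 4/29 = 0.137931.
d = −0.5·ln(0.448275) − 0.25·ln(0.724138) = −0.5·(-0.802348) − 0.25·(-0.322773) = 0.4819.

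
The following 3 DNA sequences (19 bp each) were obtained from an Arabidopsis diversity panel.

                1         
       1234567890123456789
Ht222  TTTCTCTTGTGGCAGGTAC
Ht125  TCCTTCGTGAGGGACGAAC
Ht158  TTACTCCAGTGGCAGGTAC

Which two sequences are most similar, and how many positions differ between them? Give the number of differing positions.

Pairwise Hamming distances:
  Ht222 vs Ht125: 8
  Ht222 vs Ht158: 3
  Ht125 vs Ht158: 9
The smallest is 3, between Ht222 and Ht158.

3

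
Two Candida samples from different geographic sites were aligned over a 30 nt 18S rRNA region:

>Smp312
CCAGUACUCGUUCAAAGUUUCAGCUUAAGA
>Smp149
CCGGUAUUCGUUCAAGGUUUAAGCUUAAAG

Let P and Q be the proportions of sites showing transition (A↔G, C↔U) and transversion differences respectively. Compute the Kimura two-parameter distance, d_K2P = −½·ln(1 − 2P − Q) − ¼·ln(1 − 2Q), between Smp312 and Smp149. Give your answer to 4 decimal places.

0.2456

Mismatches occur at site 3 (A↔G, transition), site 7 (C↔U, transition), site 16 (A↔G, transition), site 21 (C↔A, transversion), site 29 (G↔A, transition), site 30 (A↔G, transition).
Of the 6 differences, 5 transitions and 1 transversion over 30 sites: P = 5/30 = 0.166667, Q = 1/30 = 0.033333.
d = −0.5·ln(0.633333) − 0.25·ln(0.933334) = −0.5·(-0.456759) − 0.25·(-0.068992) = 0.2456.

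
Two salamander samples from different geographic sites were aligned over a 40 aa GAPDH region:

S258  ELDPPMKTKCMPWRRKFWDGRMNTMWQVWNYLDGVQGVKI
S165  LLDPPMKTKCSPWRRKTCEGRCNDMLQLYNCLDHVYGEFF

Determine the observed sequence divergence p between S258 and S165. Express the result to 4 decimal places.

The sequences differ at positions 1 (E/L), 11 (M/S), 17 (F/T), 18 (W/C), 19 (D/E), 22 (M/C), 24 (T/D), 26 (W/L), 28 (V/L), 29 (W/Y), 31 (Y/C), 34 (G/H), 36 (Q/Y), 38 (V/E), 39 (K/F), 40 (I/F).
There are 16 differences over 40 sites, so p = 16/40 = 0.4000.

0.4000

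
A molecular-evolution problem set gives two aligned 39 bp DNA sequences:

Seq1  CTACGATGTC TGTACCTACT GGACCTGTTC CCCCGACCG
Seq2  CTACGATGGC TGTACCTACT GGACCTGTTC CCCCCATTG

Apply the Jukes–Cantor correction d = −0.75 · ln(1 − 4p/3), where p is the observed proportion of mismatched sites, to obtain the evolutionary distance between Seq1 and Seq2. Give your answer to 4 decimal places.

Differing sites — 9:T/G; 35:G/C; 37:C/T; 38:C/T.
p = 4/39 = 0.102564.
d = −0.75 · ln(1 − (4/3)·0.102564) = −0.75 · ln(0.863248) = −0.75 · (-0.147053) = 0.1103.

0.1103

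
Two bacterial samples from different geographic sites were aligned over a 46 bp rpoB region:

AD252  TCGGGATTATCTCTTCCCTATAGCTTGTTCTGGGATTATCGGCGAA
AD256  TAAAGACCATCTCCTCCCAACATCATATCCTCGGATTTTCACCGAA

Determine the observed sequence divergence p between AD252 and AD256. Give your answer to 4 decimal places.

Mismatches occur at site 2 (C→A), site 3 (G→A), site 4 (G→A), site 7 (T→C), site 8 (T→C), site 14 (T→C), site 19 (T→A), site 21 (T→C), site 23 (G→T), site 25 (T→A), site 27 (G→A), site 29 (T→C), site 32 (G→C), site 38 (A→T), site 41 (G→A), site 42 (G→C).
There are 16 differences over 46 sites, so p = 16/46 = 0.3478.

0.3478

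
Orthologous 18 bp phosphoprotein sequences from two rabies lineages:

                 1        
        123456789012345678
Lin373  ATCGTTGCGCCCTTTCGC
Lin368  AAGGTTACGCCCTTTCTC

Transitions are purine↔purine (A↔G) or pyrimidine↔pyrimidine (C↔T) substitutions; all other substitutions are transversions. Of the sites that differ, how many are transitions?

Mismatches occur at site 2 (T→A, transversion), site 3 (C→G, transversion), site 7 (G→A, transition), site 17 (G→T, transversion).
Of the 4 differences, 1 transition and 3 transversions, so the answer is 1.

1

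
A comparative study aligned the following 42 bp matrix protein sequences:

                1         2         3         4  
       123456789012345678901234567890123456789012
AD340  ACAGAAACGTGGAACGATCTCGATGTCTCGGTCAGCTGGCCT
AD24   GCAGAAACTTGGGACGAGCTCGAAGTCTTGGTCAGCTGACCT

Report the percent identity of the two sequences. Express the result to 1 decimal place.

83.3%

The sequences differ at positions 1 (A/G), 9 (G/T), 13 (A/G), 18 (T/G), 24 (T/A), 29 (C/T), 39 (G/A).
35 of the 42 sites match, so the percent identity is 35/42 × 100 = 83.3%.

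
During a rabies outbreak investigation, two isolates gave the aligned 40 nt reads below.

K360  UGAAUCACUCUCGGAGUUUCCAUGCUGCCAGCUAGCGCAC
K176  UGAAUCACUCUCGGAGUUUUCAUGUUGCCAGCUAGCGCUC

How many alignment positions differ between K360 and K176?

Differing sites — 20:C/U; 25:C/U; 39:A/U.
That gives 3 mismatches out of 40 aligned sites, so the Hamming distance is 3.

3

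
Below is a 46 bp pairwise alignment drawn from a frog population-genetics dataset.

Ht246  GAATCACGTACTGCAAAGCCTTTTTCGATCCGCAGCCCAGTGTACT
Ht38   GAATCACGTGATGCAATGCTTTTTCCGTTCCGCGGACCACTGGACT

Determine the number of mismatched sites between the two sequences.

Mismatches occur at site 10 (A→G), site 11 (C→A), site 17 (A→T), site 20 (C→T), site 25 (T→C), site 28 (A→T), site 34 (A→G), site 36 (C→A), site 40 (G→C), site 43 (T→G).
That gives 10 mismatches out of 46 aligned sites, so the Hamming distance is 10.

10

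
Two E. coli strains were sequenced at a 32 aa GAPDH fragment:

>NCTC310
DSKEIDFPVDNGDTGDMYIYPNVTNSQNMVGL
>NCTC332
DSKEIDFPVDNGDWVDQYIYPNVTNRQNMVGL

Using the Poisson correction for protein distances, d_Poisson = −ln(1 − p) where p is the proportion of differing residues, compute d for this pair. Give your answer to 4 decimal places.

0.1335

The sequences differ at positions 14 (T/W), 15 (G/V), 17 (M/Q), 26 (S/R).
p = 4/32 = 0.125000.
d = −ln(1 − 0.125000) = −ln(0.875000) = 0.1335.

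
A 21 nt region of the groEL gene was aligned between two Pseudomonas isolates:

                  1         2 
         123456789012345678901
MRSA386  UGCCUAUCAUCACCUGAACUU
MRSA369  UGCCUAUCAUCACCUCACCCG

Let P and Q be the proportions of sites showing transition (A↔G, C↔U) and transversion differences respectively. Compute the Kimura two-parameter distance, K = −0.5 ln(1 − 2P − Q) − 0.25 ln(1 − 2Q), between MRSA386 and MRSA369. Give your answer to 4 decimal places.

The sequences differ at positions 16 (G/C, transversion), 18 (A/C, transversion), 20 (U/C, transition), 21 (U/G, transversion).
Of the 4 differences, 1 transition and 3 transversions over 21 sites: P = 1/21 = 0.047619, Q = 3/21 = 0.142857.
d = −0.5·ln(0.761905) − 0.25·ln(0.714286) = −0.5·(-0.271933) − 0.25·(-0.336472) = 0.2201.

0.2201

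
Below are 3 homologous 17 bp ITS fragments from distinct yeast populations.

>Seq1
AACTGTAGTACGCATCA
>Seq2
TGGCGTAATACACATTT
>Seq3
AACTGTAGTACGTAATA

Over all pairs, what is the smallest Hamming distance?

Pairwise Hamming distances:
  Seq1 vs Seq2: 8
  Seq1 vs Seq3: 3
  Seq2 vs Seq3: 9
The smallest is 3, between Seq1 and Seq3.

3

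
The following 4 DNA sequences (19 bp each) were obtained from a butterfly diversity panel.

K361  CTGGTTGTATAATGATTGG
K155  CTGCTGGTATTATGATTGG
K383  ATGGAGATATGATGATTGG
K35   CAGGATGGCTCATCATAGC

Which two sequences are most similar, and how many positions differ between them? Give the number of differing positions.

Pairwise Hamming distances:
  K361 vs K155: 3
  K361 vs K383: 5
  K361 vs K35: 8
  K155 vs K383: 5
  K155 vs K35: 10
  K383 vs K35: 10
The smallest is 3, between K361 and K155.

3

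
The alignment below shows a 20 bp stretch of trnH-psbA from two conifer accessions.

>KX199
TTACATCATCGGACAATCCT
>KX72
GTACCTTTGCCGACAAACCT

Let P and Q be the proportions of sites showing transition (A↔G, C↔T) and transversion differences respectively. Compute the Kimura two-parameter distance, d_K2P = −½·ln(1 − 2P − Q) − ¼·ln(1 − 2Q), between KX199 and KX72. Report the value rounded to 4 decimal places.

0.4845

The sequences differ at positions 1 (T/G, transversion), 5 (A/C, transversion), 7 (C/T, transition), 8 (A/T, transversion), 9 (T/G, transversion), 11 (G/C, transversion), 17 (T/A, transversion).
Of the 7 differences, 1 transition and 6 transversions over 20 sites: P = 1/20 = 0.050000, Q = 6/20 = 0.300000.
d = −0.5·ln(0.600000) − 0.25·ln(0.400000) = −0.5·(-0.510826) − 0.25·(-0.916291) = 0.4845.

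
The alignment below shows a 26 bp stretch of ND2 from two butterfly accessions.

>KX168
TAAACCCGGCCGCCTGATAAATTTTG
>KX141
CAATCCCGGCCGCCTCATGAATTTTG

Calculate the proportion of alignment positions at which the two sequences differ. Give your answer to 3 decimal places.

0.154

The sequences differ at positions 1 (T/C), 4 (A/T), 16 (G/C), 19 (A/G).
There are 4 differences over 26 sites, so p = 4/26 = 0.154.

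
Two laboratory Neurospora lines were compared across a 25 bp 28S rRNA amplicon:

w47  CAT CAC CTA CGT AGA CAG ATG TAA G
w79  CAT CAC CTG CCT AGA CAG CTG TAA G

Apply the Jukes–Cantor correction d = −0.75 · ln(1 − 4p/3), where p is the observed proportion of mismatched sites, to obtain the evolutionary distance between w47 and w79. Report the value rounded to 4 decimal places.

0.1308

Differing sites — 9:A/G; 11:G/C; 19:A/C.
p = 3/25 = 0.120000.
d = −0.75 · ln(1 − (4/3)·0.120000) = −0.75 · ln(0.840000) = −0.75 · (-0.174353) = 0.1308.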